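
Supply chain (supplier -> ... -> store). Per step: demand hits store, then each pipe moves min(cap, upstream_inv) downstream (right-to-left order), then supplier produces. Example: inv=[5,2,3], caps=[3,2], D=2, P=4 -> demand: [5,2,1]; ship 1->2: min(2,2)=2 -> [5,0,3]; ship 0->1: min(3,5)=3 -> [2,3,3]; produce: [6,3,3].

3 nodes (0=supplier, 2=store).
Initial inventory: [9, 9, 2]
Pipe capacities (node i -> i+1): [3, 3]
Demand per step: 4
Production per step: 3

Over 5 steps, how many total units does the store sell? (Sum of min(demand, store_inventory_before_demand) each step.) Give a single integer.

Step 1: sold=2 (running total=2) -> [9 9 3]
Step 2: sold=3 (running total=5) -> [9 9 3]
Step 3: sold=3 (running total=8) -> [9 9 3]
Step 4: sold=3 (running total=11) -> [9 9 3]
Step 5: sold=3 (running total=14) -> [9 9 3]

Answer: 14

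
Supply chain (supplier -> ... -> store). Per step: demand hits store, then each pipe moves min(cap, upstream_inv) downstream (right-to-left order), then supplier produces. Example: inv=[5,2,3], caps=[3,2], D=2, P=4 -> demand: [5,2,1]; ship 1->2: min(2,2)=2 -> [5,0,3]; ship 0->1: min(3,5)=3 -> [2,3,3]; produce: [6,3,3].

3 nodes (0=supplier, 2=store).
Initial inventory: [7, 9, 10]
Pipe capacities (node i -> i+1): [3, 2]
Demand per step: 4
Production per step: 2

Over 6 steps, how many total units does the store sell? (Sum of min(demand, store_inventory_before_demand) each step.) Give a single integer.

Answer: 20

Derivation:
Step 1: sold=4 (running total=4) -> [6 10 8]
Step 2: sold=4 (running total=8) -> [5 11 6]
Step 3: sold=4 (running total=12) -> [4 12 4]
Step 4: sold=4 (running total=16) -> [3 13 2]
Step 5: sold=2 (running total=18) -> [2 14 2]
Step 6: sold=2 (running total=20) -> [2 14 2]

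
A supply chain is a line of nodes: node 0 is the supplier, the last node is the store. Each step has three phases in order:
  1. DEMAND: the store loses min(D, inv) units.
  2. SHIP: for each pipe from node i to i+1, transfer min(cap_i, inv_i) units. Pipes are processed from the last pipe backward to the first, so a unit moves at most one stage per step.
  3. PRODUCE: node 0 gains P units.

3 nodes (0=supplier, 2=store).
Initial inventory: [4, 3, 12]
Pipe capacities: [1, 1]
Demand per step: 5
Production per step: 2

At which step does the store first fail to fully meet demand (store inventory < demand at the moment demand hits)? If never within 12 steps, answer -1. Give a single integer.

Step 1: demand=5,sold=5 ship[1->2]=1 ship[0->1]=1 prod=2 -> [5 3 8]
Step 2: demand=5,sold=5 ship[1->2]=1 ship[0->1]=1 prod=2 -> [6 3 4]
Step 3: demand=5,sold=4 ship[1->2]=1 ship[0->1]=1 prod=2 -> [7 3 1]
Step 4: demand=5,sold=1 ship[1->2]=1 ship[0->1]=1 prod=2 -> [8 3 1]
Step 5: demand=5,sold=1 ship[1->2]=1 ship[0->1]=1 prod=2 -> [9 3 1]
Step 6: demand=5,sold=1 ship[1->2]=1 ship[0->1]=1 prod=2 -> [10 3 1]
Step 7: demand=5,sold=1 ship[1->2]=1 ship[0->1]=1 prod=2 -> [11 3 1]
Step 8: demand=5,sold=1 ship[1->2]=1 ship[0->1]=1 prod=2 -> [12 3 1]
Step 9: demand=5,sold=1 ship[1->2]=1 ship[0->1]=1 prod=2 -> [13 3 1]
Step 10: demand=5,sold=1 ship[1->2]=1 ship[0->1]=1 prod=2 -> [14 3 1]
Step 11: demand=5,sold=1 ship[1->2]=1 ship[0->1]=1 prod=2 -> [15 3 1]
Step 12: demand=5,sold=1 ship[1->2]=1 ship[0->1]=1 prod=2 -> [16 3 1]
First stockout at step 3

3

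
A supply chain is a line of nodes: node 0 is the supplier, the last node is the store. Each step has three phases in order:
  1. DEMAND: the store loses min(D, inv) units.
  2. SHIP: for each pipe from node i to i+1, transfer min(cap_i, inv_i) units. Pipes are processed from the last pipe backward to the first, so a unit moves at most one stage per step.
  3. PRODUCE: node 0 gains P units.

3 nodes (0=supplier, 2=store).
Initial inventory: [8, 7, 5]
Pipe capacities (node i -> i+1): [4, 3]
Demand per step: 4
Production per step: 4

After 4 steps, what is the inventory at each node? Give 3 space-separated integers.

Step 1: demand=4,sold=4 ship[1->2]=3 ship[0->1]=4 prod=4 -> inv=[8 8 4]
Step 2: demand=4,sold=4 ship[1->2]=3 ship[0->1]=4 prod=4 -> inv=[8 9 3]
Step 3: demand=4,sold=3 ship[1->2]=3 ship[0->1]=4 prod=4 -> inv=[8 10 3]
Step 4: demand=4,sold=3 ship[1->2]=3 ship[0->1]=4 prod=4 -> inv=[8 11 3]

8 11 3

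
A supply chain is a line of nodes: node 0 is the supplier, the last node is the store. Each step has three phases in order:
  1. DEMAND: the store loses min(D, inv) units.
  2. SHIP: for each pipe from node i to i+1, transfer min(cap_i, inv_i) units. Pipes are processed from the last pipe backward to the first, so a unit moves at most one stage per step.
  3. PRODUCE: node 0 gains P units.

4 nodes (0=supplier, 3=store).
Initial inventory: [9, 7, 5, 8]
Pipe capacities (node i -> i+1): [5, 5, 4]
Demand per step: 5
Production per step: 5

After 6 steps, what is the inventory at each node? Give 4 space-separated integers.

Step 1: demand=5,sold=5 ship[2->3]=4 ship[1->2]=5 ship[0->1]=5 prod=5 -> inv=[9 7 6 7]
Step 2: demand=5,sold=5 ship[2->3]=4 ship[1->2]=5 ship[0->1]=5 prod=5 -> inv=[9 7 7 6]
Step 3: demand=5,sold=5 ship[2->3]=4 ship[1->2]=5 ship[0->1]=5 prod=5 -> inv=[9 7 8 5]
Step 4: demand=5,sold=5 ship[2->3]=4 ship[1->2]=5 ship[0->1]=5 prod=5 -> inv=[9 7 9 4]
Step 5: demand=5,sold=4 ship[2->3]=4 ship[1->2]=5 ship[0->1]=5 prod=5 -> inv=[9 7 10 4]
Step 6: demand=5,sold=4 ship[2->3]=4 ship[1->2]=5 ship[0->1]=5 prod=5 -> inv=[9 7 11 4]

9 7 11 4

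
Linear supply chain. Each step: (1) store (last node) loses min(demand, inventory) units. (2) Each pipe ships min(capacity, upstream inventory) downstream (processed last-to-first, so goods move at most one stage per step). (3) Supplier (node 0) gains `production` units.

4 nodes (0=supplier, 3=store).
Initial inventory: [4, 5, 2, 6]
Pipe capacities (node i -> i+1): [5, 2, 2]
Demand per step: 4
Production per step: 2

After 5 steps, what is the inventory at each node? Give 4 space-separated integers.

Step 1: demand=4,sold=4 ship[2->3]=2 ship[1->2]=2 ship[0->1]=4 prod=2 -> inv=[2 7 2 4]
Step 2: demand=4,sold=4 ship[2->3]=2 ship[1->2]=2 ship[0->1]=2 prod=2 -> inv=[2 7 2 2]
Step 3: demand=4,sold=2 ship[2->3]=2 ship[1->2]=2 ship[0->1]=2 prod=2 -> inv=[2 7 2 2]
Step 4: demand=4,sold=2 ship[2->3]=2 ship[1->2]=2 ship[0->1]=2 prod=2 -> inv=[2 7 2 2]
Step 5: demand=4,sold=2 ship[2->3]=2 ship[1->2]=2 ship[0->1]=2 prod=2 -> inv=[2 7 2 2]

2 7 2 2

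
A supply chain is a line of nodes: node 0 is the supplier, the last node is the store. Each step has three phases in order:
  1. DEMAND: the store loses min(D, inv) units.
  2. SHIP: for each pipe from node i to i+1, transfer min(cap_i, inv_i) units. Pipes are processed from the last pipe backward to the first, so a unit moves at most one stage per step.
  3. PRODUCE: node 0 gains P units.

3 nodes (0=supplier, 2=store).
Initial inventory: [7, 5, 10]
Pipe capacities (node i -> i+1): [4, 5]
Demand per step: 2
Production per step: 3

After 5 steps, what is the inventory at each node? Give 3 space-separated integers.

Step 1: demand=2,sold=2 ship[1->2]=5 ship[0->1]=4 prod=3 -> inv=[6 4 13]
Step 2: demand=2,sold=2 ship[1->2]=4 ship[0->1]=4 prod=3 -> inv=[5 4 15]
Step 3: demand=2,sold=2 ship[1->2]=4 ship[0->1]=4 prod=3 -> inv=[4 4 17]
Step 4: demand=2,sold=2 ship[1->2]=4 ship[0->1]=4 prod=3 -> inv=[3 4 19]
Step 5: demand=2,sold=2 ship[1->2]=4 ship[0->1]=3 prod=3 -> inv=[3 3 21]

3 3 21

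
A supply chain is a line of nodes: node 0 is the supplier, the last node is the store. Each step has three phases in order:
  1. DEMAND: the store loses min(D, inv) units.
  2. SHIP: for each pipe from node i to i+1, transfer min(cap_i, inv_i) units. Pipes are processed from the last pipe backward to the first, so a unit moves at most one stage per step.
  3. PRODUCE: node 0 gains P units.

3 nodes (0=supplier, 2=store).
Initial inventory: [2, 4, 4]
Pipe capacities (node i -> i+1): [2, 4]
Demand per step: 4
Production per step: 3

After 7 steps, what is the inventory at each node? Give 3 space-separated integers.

Step 1: demand=4,sold=4 ship[1->2]=4 ship[0->1]=2 prod=3 -> inv=[3 2 4]
Step 2: demand=4,sold=4 ship[1->2]=2 ship[0->1]=2 prod=3 -> inv=[4 2 2]
Step 3: demand=4,sold=2 ship[1->2]=2 ship[0->1]=2 prod=3 -> inv=[5 2 2]
Step 4: demand=4,sold=2 ship[1->2]=2 ship[0->1]=2 prod=3 -> inv=[6 2 2]
Step 5: demand=4,sold=2 ship[1->2]=2 ship[0->1]=2 prod=3 -> inv=[7 2 2]
Step 6: demand=4,sold=2 ship[1->2]=2 ship[0->1]=2 prod=3 -> inv=[8 2 2]
Step 7: demand=4,sold=2 ship[1->2]=2 ship[0->1]=2 prod=3 -> inv=[9 2 2]

9 2 2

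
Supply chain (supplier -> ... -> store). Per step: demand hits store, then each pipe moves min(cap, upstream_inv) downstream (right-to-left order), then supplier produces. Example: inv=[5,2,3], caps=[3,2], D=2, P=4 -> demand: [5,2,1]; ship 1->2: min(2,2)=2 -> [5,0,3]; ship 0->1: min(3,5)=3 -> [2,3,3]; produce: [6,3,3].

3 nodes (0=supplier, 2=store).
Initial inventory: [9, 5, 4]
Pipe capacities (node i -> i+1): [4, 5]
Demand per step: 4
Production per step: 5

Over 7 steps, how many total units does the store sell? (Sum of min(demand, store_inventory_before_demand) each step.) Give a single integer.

Answer: 28

Derivation:
Step 1: sold=4 (running total=4) -> [10 4 5]
Step 2: sold=4 (running total=8) -> [11 4 5]
Step 3: sold=4 (running total=12) -> [12 4 5]
Step 4: sold=4 (running total=16) -> [13 4 5]
Step 5: sold=4 (running total=20) -> [14 4 5]
Step 6: sold=4 (running total=24) -> [15 4 5]
Step 7: sold=4 (running total=28) -> [16 4 5]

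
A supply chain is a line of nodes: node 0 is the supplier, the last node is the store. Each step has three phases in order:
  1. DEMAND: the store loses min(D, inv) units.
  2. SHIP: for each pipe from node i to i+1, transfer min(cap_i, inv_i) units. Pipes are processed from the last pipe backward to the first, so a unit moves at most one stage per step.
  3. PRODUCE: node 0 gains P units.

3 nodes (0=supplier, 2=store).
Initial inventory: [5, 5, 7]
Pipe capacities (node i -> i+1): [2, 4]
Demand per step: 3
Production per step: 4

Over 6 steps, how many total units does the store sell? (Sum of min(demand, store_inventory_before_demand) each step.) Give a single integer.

Step 1: sold=3 (running total=3) -> [7 3 8]
Step 2: sold=3 (running total=6) -> [9 2 8]
Step 3: sold=3 (running total=9) -> [11 2 7]
Step 4: sold=3 (running total=12) -> [13 2 6]
Step 5: sold=3 (running total=15) -> [15 2 5]
Step 6: sold=3 (running total=18) -> [17 2 4]

Answer: 18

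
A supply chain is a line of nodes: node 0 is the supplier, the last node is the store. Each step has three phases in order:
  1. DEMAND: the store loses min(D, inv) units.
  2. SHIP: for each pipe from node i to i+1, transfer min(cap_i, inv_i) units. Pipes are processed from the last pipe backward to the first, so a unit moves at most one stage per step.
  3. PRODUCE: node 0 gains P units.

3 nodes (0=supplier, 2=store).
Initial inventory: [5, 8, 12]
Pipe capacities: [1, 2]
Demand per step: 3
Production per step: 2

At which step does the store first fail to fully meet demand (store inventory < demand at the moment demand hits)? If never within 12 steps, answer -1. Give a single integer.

Step 1: demand=3,sold=3 ship[1->2]=2 ship[0->1]=1 prod=2 -> [6 7 11]
Step 2: demand=3,sold=3 ship[1->2]=2 ship[0->1]=1 prod=2 -> [7 6 10]
Step 3: demand=3,sold=3 ship[1->2]=2 ship[0->1]=1 prod=2 -> [8 5 9]
Step 4: demand=3,sold=3 ship[1->2]=2 ship[0->1]=1 prod=2 -> [9 4 8]
Step 5: demand=3,sold=3 ship[1->2]=2 ship[0->1]=1 prod=2 -> [10 3 7]
Step 6: demand=3,sold=3 ship[1->2]=2 ship[0->1]=1 prod=2 -> [11 2 6]
Step 7: demand=3,sold=3 ship[1->2]=2 ship[0->1]=1 prod=2 -> [12 1 5]
Step 8: demand=3,sold=3 ship[1->2]=1 ship[0->1]=1 prod=2 -> [13 1 3]
Step 9: demand=3,sold=3 ship[1->2]=1 ship[0->1]=1 prod=2 -> [14 1 1]
Step 10: demand=3,sold=1 ship[1->2]=1 ship[0->1]=1 prod=2 -> [15 1 1]
Step 11: demand=3,sold=1 ship[1->2]=1 ship[0->1]=1 prod=2 -> [16 1 1]
Step 12: demand=3,sold=1 ship[1->2]=1 ship[0->1]=1 prod=2 -> [17 1 1]
First stockout at step 10

10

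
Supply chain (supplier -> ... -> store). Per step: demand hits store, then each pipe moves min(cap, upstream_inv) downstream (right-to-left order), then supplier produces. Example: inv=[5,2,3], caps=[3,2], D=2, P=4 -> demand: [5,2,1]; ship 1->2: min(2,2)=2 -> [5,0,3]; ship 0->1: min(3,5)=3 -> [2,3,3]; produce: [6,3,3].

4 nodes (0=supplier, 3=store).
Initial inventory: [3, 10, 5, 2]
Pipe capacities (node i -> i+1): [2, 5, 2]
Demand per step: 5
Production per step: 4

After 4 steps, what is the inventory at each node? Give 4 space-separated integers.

Step 1: demand=5,sold=2 ship[2->3]=2 ship[1->2]=5 ship[0->1]=2 prod=4 -> inv=[5 7 8 2]
Step 2: demand=5,sold=2 ship[2->3]=2 ship[1->2]=5 ship[0->1]=2 prod=4 -> inv=[7 4 11 2]
Step 3: demand=5,sold=2 ship[2->3]=2 ship[1->2]=4 ship[0->1]=2 prod=4 -> inv=[9 2 13 2]
Step 4: demand=5,sold=2 ship[2->3]=2 ship[1->2]=2 ship[0->1]=2 prod=4 -> inv=[11 2 13 2]

11 2 13 2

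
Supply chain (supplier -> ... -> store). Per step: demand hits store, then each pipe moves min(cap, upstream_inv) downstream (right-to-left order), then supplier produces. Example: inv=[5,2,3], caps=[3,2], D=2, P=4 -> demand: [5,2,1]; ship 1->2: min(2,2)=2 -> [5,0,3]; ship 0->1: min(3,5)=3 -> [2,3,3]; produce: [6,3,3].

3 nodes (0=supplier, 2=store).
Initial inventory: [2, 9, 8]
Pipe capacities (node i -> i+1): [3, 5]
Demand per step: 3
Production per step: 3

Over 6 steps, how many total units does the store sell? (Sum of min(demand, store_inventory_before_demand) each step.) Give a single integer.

Answer: 18

Derivation:
Step 1: sold=3 (running total=3) -> [3 6 10]
Step 2: sold=3 (running total=6) -> [3 4 12]
Step 3: sold=3 (running total=9) -> [3 3 13]
Step 4: sold=3 (running total=12) -> [3 3 13]
Step 5: sold=3 (running total=15) -> [3 3 13]
Step 6: sold=3 (running total=18) -> [3 3 13]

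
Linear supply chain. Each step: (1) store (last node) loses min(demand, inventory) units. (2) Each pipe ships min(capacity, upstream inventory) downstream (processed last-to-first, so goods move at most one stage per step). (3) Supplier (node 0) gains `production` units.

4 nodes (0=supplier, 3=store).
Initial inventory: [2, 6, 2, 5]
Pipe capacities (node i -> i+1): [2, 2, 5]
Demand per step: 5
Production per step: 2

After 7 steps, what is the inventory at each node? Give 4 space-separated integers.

Step 1: demand=5,sold=5 ship[2->3]=2 ship[1->2]=2 ship[0->1]=2 prod=2 -> inv=[2 6 2 2]
Step 2: demand=5,sold=2 ship[2->3]=2 ship[1->2]=2 ship[0->1]=2 prod=2 -> inv=[2 6 2 2]
Step 3: demand=5,sold=2 ship[2->3]=2 ship[1->2]=2 ship[0->1]=2 prod=2 -> inv=[2 6 2 2]
Step 4: demand=5,sold=2 ship[2->3]=2 ship[1->2]=2 ship[0->1]=2 prod=2 -> inv=[2 6 2 2]
Step 5: demand=5,sold=2 ship[2->3]=2 ship[1->2]=2 ship[0->1]=2 prod=2 -> inv=[2 6 2 2]
Step 6: demand=5,sold=2 ship[2->3]=2 ship[1->2]=2 ship[0->1]=2 prod=2 -> inv=[2 6 2 2]
Step 7: demand=5,sold=2 ship[2->3]=2 ship[1->2]=2 ship[0->1]=2 prod=2 -> inv=[2 6 2 2]

2 6 2 2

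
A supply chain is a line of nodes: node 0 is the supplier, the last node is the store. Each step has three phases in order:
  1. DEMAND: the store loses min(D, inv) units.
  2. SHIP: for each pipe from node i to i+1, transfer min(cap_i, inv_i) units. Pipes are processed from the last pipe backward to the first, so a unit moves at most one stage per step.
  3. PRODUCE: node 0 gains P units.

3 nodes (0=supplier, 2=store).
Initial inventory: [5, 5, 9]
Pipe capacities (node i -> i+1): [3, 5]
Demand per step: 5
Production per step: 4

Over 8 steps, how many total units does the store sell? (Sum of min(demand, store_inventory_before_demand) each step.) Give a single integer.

Step 1: sold=5 (running total=5) -> [6 3 9]
Step 2: sold=5 (running total=10) -> [7 3 7]
Step 3: sold=5 (running total=15) -> [8 3 5]
Step 4: sold=5 (running total=20) -> [9 3 3]
Step 5: sold=3 (running total=23) -> [10 3 3]
Step 6: sold=3 (running total=26) -> [11 3 3]
Step 7: sold=3 (running total=29) -> [12 3 3]
Step 8: sold=3 (running total=32) -> [13 3 3]

Answer: 32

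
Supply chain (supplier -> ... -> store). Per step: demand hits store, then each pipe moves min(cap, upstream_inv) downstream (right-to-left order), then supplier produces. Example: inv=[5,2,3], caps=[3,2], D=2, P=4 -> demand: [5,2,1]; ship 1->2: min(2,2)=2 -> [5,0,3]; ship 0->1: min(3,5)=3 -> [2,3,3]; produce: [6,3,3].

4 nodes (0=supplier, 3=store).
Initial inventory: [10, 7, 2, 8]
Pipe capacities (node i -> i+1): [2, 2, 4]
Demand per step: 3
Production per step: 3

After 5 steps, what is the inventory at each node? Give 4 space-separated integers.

Step 1: demand=3,sold=3 ship[2->3]=2 ship[1->2]=2 ship[0->1]=2 prod=3 -> inv=[11 7 2 7]
Step 2: demand=3,sold=3 ship[2->3]=2 ship[1->2]=2 ship[0->1]=2 prod=3 -> inv=[12 7 2 6]
Step 3: demand=3,sold=3 ship[2->3]=2 ship[1->2]=2 ship[0->1]=2 prod=3 -> inv=[13 7 2 5]
Step 4: demand=3,sold=3 ship[2->3]=2 ship[1->2]=2 ship[0->1]=2 prod=3 -> inv=[14 7 2 4]
Step 5: demand=3,sold=3 ship[2->3]=2 ship[1->2]=2 ship[0->1]=2 prod=3 -> inv=[15 7 2 3]

15 7 2 3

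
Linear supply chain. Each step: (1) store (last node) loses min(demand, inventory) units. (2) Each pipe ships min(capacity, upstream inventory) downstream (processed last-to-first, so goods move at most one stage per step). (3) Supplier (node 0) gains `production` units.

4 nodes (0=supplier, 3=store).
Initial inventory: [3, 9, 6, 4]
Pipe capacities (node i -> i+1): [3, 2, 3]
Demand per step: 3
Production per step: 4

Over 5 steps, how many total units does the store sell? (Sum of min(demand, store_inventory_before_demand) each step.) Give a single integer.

Step 1: sold=3 (running total=3) -> [4 10 5 4]
Step 2: sold=3 (running total=6) -> [5 11 4 4]
Step 3: sold=3 (running total=9) -> [6 12 3 4]
Step 4: sold=3 (running total=12) -> [7 13 2 4]
Step 5: sold=3 (running total=15) -> [8 14 2 3]

Answer: 15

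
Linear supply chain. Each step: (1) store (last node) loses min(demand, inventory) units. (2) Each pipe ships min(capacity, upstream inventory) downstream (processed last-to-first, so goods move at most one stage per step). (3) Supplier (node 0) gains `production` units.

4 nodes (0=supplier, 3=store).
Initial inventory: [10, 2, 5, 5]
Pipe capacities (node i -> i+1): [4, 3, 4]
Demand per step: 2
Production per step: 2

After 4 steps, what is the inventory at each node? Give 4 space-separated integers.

Step 1: demand=2,sold=2 ship[2->3]=4 ship[1->2]=2 ship[0->1]=4 prod=2 -> inv=[8 4 3 7]
Step 2: demand=2,sold=2 ship[2->3]=3 ship[1->2]=3 ship[0->1]=4 prod=2 -> inv=[6 5 3 8]
Step 3: demand=2,sold=2 ship[2->3]=3 ship[1->2]=3 ship[0->1]=4 prod=2 -> inv=[4 6 3 9]
Step 4: demand=2,sold=2 ship[2->3]=3 ship[1->2]=3 ship[0->1]=4 prod=2 -> inv=[2 7 3 10]

2 7 3 10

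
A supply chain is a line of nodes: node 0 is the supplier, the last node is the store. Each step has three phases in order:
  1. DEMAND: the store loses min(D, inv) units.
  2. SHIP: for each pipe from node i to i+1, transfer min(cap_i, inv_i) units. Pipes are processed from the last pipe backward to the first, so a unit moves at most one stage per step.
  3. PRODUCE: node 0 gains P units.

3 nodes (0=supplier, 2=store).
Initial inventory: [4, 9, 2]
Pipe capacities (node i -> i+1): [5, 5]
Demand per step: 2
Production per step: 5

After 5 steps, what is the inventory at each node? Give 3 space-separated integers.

Step 1: demand=2,sold=2 ship[1->2]=5 ship[0->1]=4 prod=5 -> inv=[5 8 5]
Step 2: demand=2,sold=2 ship[1->2]=5 ship[0->1]=5 prod=5 -> inv=[5 8 8]
Step 3: demand=2,sold=2 ship[1->2]=5 ship[0->1]=5 prod=5 -> inv=[5 8 11]
Step 4: demand=2,sold=2 ship[1->2]=5 ship[0->1]=5 prod=5 -> inv=[5 8 14]
Step 5: demand=2,sold=2 ship[1->2]=5 ship[0->1]=5 prod=5 -> inv=[5 8 17]

5 8 17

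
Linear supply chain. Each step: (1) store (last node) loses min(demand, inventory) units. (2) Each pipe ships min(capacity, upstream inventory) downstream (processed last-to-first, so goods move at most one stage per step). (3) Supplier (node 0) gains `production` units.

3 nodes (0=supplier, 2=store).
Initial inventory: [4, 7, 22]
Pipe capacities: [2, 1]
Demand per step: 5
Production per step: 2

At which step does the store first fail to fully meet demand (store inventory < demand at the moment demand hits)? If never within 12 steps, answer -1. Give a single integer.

Step 1: demand=5,sold=5 ship[1->2]=1 ship[0->1]=2 prod=2 -> [4 8 18]
Step 2: demand=5,sold=5 ship[1->2]=1 ship[0->1]=2 prod=2 -> [4 9 14]
Step 3: demand=5,sold=5 ship[1->2]=1 ship[0->1]=2 prod=2 -> [4 10 10]
Step 4: demand=5,sold=5 ship[1->2]=1 ship[0->1]=2 prod=2 -> [4 11 6]
Step 5: demand=5,sold=5 ship[1->2]=1 ship[0->1]=2 prod=2 -> [4 12 2]
Step 6: demand=5,sold=2 ship[1->2]=1 ship[0->1]=2 prod=2 -> [4 13 1]
Step 7: demand=5,sold=1 ship[1->2]=1 ship[0->1]=2 prod=2 -> [4 14 1]
Step 8: demand=5,sold=1 ship[1->2]=1 ship[0->1]=2 prod=2 -> [4 15 1]
Step 9: demand=5,sold=1 ship[1->2]=1 ship[0->1]=2 prod=2 -> [4 16 1]
Step 10: demand=5,sold=1 ship[1->2]=1 ship[0->1]=2 prod=2 -> [4 17 1]
Step 11: demand=5,sold=1 ship[1->2]=1 ship[0->1]=2 prod=2 -> [4 18 1]
Step 12: demand=5,sold=1 ship[1->2]=1 ship[0->1]=2 prod=2 -> [4 19 1]
First stockout at step 6

6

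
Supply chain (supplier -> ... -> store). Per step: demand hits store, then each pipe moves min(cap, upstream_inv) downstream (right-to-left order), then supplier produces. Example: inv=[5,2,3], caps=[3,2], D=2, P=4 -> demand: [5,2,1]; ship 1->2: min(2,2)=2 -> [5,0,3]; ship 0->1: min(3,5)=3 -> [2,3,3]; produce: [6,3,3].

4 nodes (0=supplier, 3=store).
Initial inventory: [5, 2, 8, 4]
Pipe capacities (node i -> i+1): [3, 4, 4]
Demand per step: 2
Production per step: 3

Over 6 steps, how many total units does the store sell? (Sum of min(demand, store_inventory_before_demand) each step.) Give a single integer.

Answer: 12

Derivation:
Step 1: sold=2 (running total=2) -> [5 3 6 6]
Step 2: sold=2 (running total=4) -> [5 3 5 8]
Step 3: sold=2 (running total=6) -> [5 3 4 10]
Step 4: sold=2 (running total=8) -> [5 3 3 12]
Step 5: sold=2 (running total=10) -> [5 3 3 13]
Step 6: sold=2 (running total=12) -> [5 3 3 14]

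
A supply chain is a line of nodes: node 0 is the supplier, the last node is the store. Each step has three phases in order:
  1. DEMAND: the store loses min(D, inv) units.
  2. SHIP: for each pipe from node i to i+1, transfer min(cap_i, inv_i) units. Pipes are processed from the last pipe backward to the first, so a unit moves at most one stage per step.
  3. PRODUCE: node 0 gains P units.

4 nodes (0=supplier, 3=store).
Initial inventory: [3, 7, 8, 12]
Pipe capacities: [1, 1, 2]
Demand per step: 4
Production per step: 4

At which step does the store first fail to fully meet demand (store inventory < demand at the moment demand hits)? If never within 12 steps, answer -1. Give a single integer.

Step 1: demand=4,sold=4 ship[2->3]=2 ship[1->2]=1 ship[0->1]=1 prod=4 -> [6 7 7 10]
Step 2: demand=4,sold=4 ship[2->3]=2 ship[1->2]=1 ship[0->1]=1 prod=4 -> [9 7 6 8]
Step 3: demand=4,sold=4 ship[2->3]=2 ship[1->2]=1 ship[0->1]=1 prod=4 -> [12 7 5 6]
Step 4: demand=4,sold=4 ship[2->3]=2 ship[1->2]=1 ship[0->1]=1 prod=4 -> [15 7 4 4]
Step 5: demand=4,sold=4 ship[2->3]=2 ship[1->2]=1 ship[0->1]=1 prod=4 -> [18 7 3 2]
Step 6: demand=4,sold=2 ship[2->3]=2 ship[1->2]=1 ship[0->1]=1 prod=4 -> [21 7 2 2]
Step 7: demand=4,sold=2 ship[2->3]=2 ship[1->2]=1 ship[0->1]=1 prod=4 -> [24 7 1 2]
Step 8: demand=4,sold=2 ship[2->3]=1 ship[1->2]=1 ship[0->1]=1 prod=4 -> [27 7 1 1]
Step 9: demand=4,sold=1 ship[2->3]=1 ship[1->2]=1 ship[0->1]=1 prod=4 -> [30 7 1 1]
Step 10: demand=4,sold=1 ship[2->3]=1 ship[1->2]=1 ship[0->1]=1 prod=4 -> [33 7 1 1]
Step 11: demand=4,sold=1 ship[2->3]=1 ship[1->2]=1 ship[0->1]=1 prod=4 -> [36 7 1 1]
Step 12: demand=4,sold=1 ship[2->3]=1 ship[1->2]=1 ship[0->1]=1 prod=4 -> [39 7 1 1]
First stockout at step 6

6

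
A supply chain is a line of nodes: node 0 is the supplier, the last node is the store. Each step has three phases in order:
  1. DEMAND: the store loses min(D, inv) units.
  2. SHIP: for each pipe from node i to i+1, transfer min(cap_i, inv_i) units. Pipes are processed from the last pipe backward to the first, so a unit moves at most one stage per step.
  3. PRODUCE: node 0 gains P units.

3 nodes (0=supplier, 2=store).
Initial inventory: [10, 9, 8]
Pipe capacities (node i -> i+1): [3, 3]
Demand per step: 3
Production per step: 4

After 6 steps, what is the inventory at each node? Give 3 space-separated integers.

Step 1: demand=3,sold=3 ship[1->2]=3 ship[0->1]=3 prod=4 -> inv=[11 9 8]
Step 2: demand=3,sold=3 ship[1->2]=3 ship[0->1]=3 prod=4 -> inv=[12 9 8]
Step 3: demand=3,sold=3 ship[1->2]=3 ship[0->1]=3 prod=4 -> inv=[13 9 8]
Step 4: demand=3,sold=3 ship[1->2]=3 ship[0->1]=3 prod=4 -> inv=[14 9 8]
Step 5: demand=3,sold=3 ship[1->2]=3 ship[0->1]=3 prod=4 -> inv=[15 9 8]
Step 6: demand=3,sold=3 ship[1->2]=3 ship[0->1]=3 prod=4 -> inv=[16 9 8]

16 9 8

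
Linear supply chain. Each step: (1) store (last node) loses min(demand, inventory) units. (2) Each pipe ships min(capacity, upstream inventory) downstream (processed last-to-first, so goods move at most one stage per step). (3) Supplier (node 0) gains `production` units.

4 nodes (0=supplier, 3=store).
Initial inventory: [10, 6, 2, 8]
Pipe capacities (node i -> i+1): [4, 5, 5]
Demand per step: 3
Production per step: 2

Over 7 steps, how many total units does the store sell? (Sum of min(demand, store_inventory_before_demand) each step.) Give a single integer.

Step 1: sold=3 (running total=3) -> [8 5 5 7]
Step 2: sold=3 (running total=6) -> [6 4 5 9]
Step 3: sold=3 (running total=9) -> [4 4 4 11]
Step 4: sold=3 (running total=12) -> [2 4 4 12]
Step 5: sold=3 (running total=15) -> [2 2 4 13]
Step 6: sold=3 (running total=18) -> [2 2 2 14]
Step 7: sold=3 (running total=21) -> [2 2 2 13]

Answer: 21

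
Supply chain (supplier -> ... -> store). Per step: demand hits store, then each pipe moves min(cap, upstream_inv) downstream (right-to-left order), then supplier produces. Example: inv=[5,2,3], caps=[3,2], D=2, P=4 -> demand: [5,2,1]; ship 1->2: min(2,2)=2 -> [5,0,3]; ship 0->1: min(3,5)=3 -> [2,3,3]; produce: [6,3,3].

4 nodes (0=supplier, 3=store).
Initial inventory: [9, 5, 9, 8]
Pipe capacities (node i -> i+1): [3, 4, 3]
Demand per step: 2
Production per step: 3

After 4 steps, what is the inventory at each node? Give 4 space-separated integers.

Step 1: demand=2,sold=2 ship[2->3]=3 ship[1->2]=4 ship[0->1]=3 prod=3 -> inv=[9 4 10 9]
Step 2: demand=2,sold=2 ship[2->3]=3 ship[1->2]=4 ship[0->1]=3 prod=3 -> inv=[9 3 11 10]
Step 3: demand=2,sold=2 ship[2->3]=3 ship[1->2]=3 ship[0->1]=3 prod=3 -> inv=[9 3 11 11]
Step 4: demand=2,sold=2 ship[2->3]=3 ship[1->2]=3 ship[0->1]=3 prod=3 -> inv=[9 3 11 12]

9 3 11 12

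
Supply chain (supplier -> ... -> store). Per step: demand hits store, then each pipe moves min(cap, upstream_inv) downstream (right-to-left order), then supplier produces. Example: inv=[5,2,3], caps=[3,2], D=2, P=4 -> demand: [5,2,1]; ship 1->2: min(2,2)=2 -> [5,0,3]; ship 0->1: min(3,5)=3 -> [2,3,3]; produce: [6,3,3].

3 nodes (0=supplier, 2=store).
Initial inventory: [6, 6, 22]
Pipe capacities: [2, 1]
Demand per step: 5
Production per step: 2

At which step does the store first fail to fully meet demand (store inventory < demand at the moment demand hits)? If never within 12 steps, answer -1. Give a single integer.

Step 1: demand=5,sold=5 ship[1->2]=1 ship[0->1]=2 prod=2 -> [6 7 18]
Step 2: demand=5,sold=5 ship[1->2]=1 ship[0->1]=2 prod=2 -> [6 8 14]
Step 3: demand=5,sold=5 ship[1->2]=1 ship[0->1]=2 prod=2 -> [6 9 10]
Step 4: demand=5,sold=5 ship[1->2]=1 ship[0->1]=2 prod=2 -> [6 10 6]
Step 5: demand=5,sold=5 ship[1->2]=1 ship[0->1]=2 prod=2 -> [6 11 2]
Step 6: demand=5,sold=2 ship[1->2]=1 ship[0->1]=2 prod=2 -> [6 12 1]
Step 7: demand=5,sold=1 ship[1->2]=1 ship[0->1]=2 prod=2 -> [6 13 1]
Step 8: demand=5,sold=1 ship[1->2]=1 ship[0->1]=2 prod=2 -> [6 14 1]
Step 9: demand=5,sold=1 ship[1->2]=1 ship[0->1]=2 prod=2 -> [6 15 1]
Step 10: demand=5,sold=1 ship[1->2]=1 ship[0->1]=2 prod=2 -> [6 16 1]
Step 11: demand=5,sold=1 ship[1->2]=1 ship[0->1]=2 prod=2 -> [6 17 1]
Step 12: demand=5,sold=1 ship[1->2]=1 ship[0->1]=2 prod=2 -> [6 18 1]
First stockout at step 6

6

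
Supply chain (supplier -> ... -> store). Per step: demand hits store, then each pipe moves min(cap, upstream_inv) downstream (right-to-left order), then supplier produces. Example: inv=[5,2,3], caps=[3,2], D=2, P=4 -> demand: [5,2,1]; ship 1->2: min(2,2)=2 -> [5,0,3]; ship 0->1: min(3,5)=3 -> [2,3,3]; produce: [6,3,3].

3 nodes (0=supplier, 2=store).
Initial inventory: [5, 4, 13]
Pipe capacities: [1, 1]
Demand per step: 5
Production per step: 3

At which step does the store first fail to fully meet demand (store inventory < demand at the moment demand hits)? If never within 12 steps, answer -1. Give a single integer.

Step 1: demand=5,sold=5 ship[1->2]=1 ship[0->1]=1 prod=3 -> [7 4 9]
Step 2: demand=5,sold=5 ship[1->2]=1 ship[0->1]=1 prod=3 -> [9 4 5]
Step 3: demand=5,sold=5 ship[1->2]=1 ship[0->1]=1 prod=3 -> [11 4 1]
Step 4: demand=5,sold=1 ship[1->2]=1 ship[0->1]=1 prod=3 -> [13 4 1]
Step 5: demand=5,sold=1 ship[1->2]=1 ship[0->1]=1 prod=3 -> [15 4 1]
Step 6: demand=5,sold=1 ship[1->2]=1 ship[0->1]=1 prod=3 -> [17 4 1]
Step 7: demand=5,sold=1 ship[1->2]=1 ship[0->1]=1 prod=3 -> [19 4 1]
Step 8: demand=5,sold=1 ship[1->2]=1 ship[0->1]=1 prod=3 -> [21 4 1]
Step 9: demand=5,sold=1 ship[1->2]=1 ship[0->1]=1 prod=3 -> [23 4 1]
Step 10: demand=5,sold=1 ship[1->2]=1 ship[0->1]=1 prod=3 -> [25 4 1]
Step 11: demand=5,sold=1 ship[1->2]=1 ship[0->1]=1 prod=3 -> [27 4 1]
Step 12: demand=5,sold=1 ship[1->2]=1 ship[0->1]=1 prod=3 -> [29 4 1]
First stockout at step 4

4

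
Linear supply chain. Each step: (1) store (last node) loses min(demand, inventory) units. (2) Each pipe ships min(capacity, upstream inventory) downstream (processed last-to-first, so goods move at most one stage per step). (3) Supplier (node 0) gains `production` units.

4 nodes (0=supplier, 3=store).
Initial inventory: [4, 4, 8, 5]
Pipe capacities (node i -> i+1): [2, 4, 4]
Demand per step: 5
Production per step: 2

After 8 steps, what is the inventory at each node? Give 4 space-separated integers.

Step 1: demand=5,sold=5 ship[2->3]=4 ship[1->2]=4 ship[0->1]=2 prod=2 -> inv=[4 2 8 4]
Step 2: demand=5,sold=4 ship[2->3]=4 ship[1->2]=2 ship[0->1]=2 prod=2 -> inv=[4 2 6 4]
Step 3: demand=5,sold=4 ship[2->3]=4 ship[1->2]=2 ship[0->1]=2 prod=2 -> inv=[4 2 4 4]
Step 4: demand=5,sold=4 ship[2->3]=4 ship[1->2]=2 ship[0->1]=2 prod=2 -> inv=[4 2 2 4]
Step 5: demand=5,sold=4 ship[2->3]=2 ship[1->2]=2 ship[0->1]=2 prod=2 -> inv=[4 2 2 2]
Step 6: demand=5,sold=2 ship[2->3]=2 ship[1->2]=2 ship[0->1]=2 prod=2 -> inv=[4 2 2 2]
Step 7: demand=5,sold=2 ship[2->3]=2 ship[1->2]=2 ship[0->1]=2 prod=2 -> inv=[4 2 2 2]
Step 8: demand=5,sold=2 ship[2->3]=2 ship[1->2]=2 ship[0->1]=2 prod=2 -> inv=[4 2 2 2]

4 2 2 2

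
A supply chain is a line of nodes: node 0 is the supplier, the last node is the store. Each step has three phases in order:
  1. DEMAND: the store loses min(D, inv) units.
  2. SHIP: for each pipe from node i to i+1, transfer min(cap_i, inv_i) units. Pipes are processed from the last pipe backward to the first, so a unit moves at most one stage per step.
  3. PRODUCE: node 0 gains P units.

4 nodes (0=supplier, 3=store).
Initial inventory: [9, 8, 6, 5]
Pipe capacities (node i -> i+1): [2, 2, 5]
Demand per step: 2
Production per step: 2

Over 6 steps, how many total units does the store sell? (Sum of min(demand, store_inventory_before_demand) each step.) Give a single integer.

Answer: 12

Derivation:
Step 1: sold=2 (running total=2) -> [9 8 3 8]
Step 2: sold=2 (running total=4) -> [9 8 2 9]
Step 3: sold=2 (running total=6) -> [9 8 2 9]
Step 4: sold=2 (running total=8) -> [9 8 2 9]
Step 5: sold=2 (running total=10) -> [9 8 2 9]
Step 6: sold=2 (running total=12) -> [9 8 2 9]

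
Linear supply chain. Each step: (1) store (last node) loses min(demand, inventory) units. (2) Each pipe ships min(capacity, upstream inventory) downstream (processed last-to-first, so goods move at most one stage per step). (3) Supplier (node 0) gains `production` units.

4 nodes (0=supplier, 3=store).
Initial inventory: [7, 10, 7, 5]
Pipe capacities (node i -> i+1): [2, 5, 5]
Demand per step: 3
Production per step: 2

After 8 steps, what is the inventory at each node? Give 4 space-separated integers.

Step 1: demand=3,sold=3 ship[2->3]=5 ship[1->2]=5 ship[0->1]=2 prod=2 -> inv=[7 7 7 7]
Step 2: demand=3,sold=3 ship[2->3]=5 ship[1->2]=5 ship[0->1]=2 prod=2 -> inv=[7 4 7 9]
Step 3: demand=3,sold=3 ship[2->3]=5 ship[1->2]=4 ship[0->1]=2 prod=2 -> inv=[7 2 6 11]
Step 4: demand=3,sold=3 ship[2->3]=5 ship[1->2]=2 ship[0->1]=2 prod=2 -> inv=[7 2 3 13]
Step 5: demand=3,sold=3 ship[2->3]=3 ship[1->2]=2 ship[0->1]=2 prod=2 -> inv=[7 2 2 13]
Step 6: demand=3,sold=3 ship[2->3]=2 ship[1->2]=2 ship[0->1]=2 prod=2 -> inv=[7 2 2 12]
Step 7: demand=3,sold=3 ship[2->3]=2 ship[1->2]=2 ship[0->1]=2 prod=2 -> inv=[7 2 2 11]
Step 8: demand=3,sold=3 ship[2->3]=2 ship[1->2]=2 ship[0->1]=2 prod=2 -> inv=[7 2 2 10]

7 2 2 10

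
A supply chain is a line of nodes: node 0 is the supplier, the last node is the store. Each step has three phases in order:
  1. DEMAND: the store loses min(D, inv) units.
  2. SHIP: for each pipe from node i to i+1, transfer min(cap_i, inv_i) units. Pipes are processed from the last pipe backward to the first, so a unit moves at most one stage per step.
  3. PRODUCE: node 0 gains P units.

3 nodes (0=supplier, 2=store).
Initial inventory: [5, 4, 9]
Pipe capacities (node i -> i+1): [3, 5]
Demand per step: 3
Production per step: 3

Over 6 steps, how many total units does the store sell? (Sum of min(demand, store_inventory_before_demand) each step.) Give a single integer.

Answer: 18

Derivation:
Step 1: sold=3 (running total=3) -> [5 3 10]
Step 2: sold=3 (running total=6) -> [5 3 10]
Step 3: sold=3 (running total=9) -> [5 3 10]
Step 4: sold=3 (running total=12) -> [5 3 10]
Step 5: sold=3 (running total=15) -> [5 3 10]
Step 6: sold=3 (running total=18) -> [5 3 10]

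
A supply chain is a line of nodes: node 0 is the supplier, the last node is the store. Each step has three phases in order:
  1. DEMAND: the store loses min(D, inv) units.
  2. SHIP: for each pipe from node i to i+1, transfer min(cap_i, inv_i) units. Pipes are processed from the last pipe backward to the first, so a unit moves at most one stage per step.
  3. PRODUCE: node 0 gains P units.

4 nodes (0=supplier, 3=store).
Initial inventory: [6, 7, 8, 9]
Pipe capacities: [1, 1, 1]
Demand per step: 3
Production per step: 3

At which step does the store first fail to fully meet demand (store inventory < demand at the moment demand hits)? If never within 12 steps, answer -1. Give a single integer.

Step 1: demand=3,sold=3 ship[2->3]=1 ship[1->2]=1 ship[0->1]=1 prod=3 -> [8 7 8 7]
Step 2: demand=3,sold=3 ship[2->3]=1 ship[1->2]=1 ship[0->1]=1 prod=3 -> [10 7 8 5]
Step 3: demand=3,sold=3 ship[2->3]=1 ship[1->2]=1 ship[0->1]=1 prod=3 -> [12 7 8 3]
Step 4: demand=3,sold=3 ship[2->3]=1 ship[1->2]=1 ship[0->1]=1 prod=3 -> [14 7 8 1]
Step 5: demand=3,sold=1 ship[2->3]=1 ship[1->2]=1 ship[0->1]=1 prod=3 -> [16 7 8 1]
Step 6: demand=3,sold=1 ship[2->3]=1 ship[1->2]=1 ship[0->1]=1 prod=3 -> [18 7 8 1]
Step 7: demand=3,sold=1 ship[2->3]=1 ship[1->2]=1 ship[0->1]=1 prod=3 -> [20 7 8 1]
Step 8: demand=3,sold=1 ship[2->3]=1 ship[1->2]=1 ship[0->1]=1 prod=3 -> [22 7 8 1]
Step 9: demand=3,sold=1 ship[2->3]=1 ship[1->2]=1 ship[0->1]=1 prod=3 -> [24 7 8 1]
Step 10: demand=3,sold=1 ship[2->3]=1 ship[1->2]=1 ship[0->1]=1 prod=3 -> [26 7 8 1]
Step 11: demand=3,sold=1 ship[2->3]=1 ship[1->2]=1 ship[0->1]=1 prod=3 -> [28 7 8 1]
Step 12: demand=3,sold=1 ship[2->3]=1 ship[1->2]=1 ship[0->1]=1 prod=3 -> [30 7 8 1]
First stockout at step 5

5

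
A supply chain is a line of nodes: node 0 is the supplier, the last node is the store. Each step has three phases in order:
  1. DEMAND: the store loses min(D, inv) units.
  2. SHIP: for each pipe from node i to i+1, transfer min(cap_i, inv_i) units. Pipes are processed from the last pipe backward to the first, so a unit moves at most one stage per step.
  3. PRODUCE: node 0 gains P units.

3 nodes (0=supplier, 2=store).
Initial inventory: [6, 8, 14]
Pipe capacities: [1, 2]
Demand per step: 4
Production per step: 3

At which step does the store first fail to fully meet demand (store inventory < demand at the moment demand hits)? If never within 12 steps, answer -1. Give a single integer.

Step 1: demand=4,sold=4 ship[1->2]=2 ship[0->1]=1 prod=3 -> [8 7 12]
Step 2: demand=4,sold=4 ship[1->2]=2 ship[0->1]=1 prod=3 -> [10 6 10]
Step 3: demand=4,sold=4 ship[1->2]=2 ship[0->1]=1 prod=3 -> [12 5 8]
Step 4: demand=4,sold=4 ship[1->2]=2 ship[0->1]=1 prod=3 -> [14 4 6]
Step 5: demand=4,sold=4 ship[1->2]=2 ship[0->1]=1 prod=3 -> [16 3 4]
Step 6: demand=4,sold=4 ship[1->2]=2 ship[0->1]=1 prod=3 -> [18 2 2]
Step 7: demand=4,sold=2 ship[1->2]=2 ship[0->1]=1 prod=3 -> [20 1 2]
Step 8: demand=4,sold=2 ship[1->2]=1 ship[0->1]=1 prod=3 -> [22 1 1]
Step 9: demand=4,sold=1 ship[1->2]=1 ship[0->1]=1 prod=3 -> [24 1 1]
Step 10: demand=4,sold=1 ship[1->2]=1 ship[0->1]=1 prod=3 -> [26 1 1]
Step 11: demand=4,sold=1 ship[1->2]=1 ship[0->1]=1 prod=3 -> [28 1 1]
Step 12: demand=4,sold=1 ship[1->2]=1 ship[0->1]=1 prod=3 -> [30 1 1]
First stockout at step 7

7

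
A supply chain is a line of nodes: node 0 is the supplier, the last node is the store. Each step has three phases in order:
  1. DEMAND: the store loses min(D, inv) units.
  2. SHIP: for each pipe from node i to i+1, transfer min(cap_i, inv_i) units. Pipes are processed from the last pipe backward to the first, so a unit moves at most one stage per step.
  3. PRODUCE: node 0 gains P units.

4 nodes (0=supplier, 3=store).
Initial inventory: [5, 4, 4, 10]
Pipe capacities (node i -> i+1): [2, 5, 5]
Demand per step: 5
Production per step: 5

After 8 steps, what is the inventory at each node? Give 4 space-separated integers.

Step 1: demand=5,sold=5 ship[2->3]=4 ship[1->2]=4 ship[0->1]=2 prod=5 -> inv=[8 2 4 9]
Step 2: demand=5,sold=5 ship[2->3]=4 ship[1->2]=2 ship[0->1]=2 prod=5 -> inv=[11 2 2 8]
Step 3: demand=5,sold=5 ship[2->3]=2 ship[1->2]=2 ship[0->1]=2 prod=5 -> inv=[14 2 2 5]
Step 4: demand=5,sold=5 ship[2->3]=2 ship[1->2]=2 ship[0->1]=2 prod=5 -> inv=[17 2 2 2]
Step 5: demand=5,sold=2 ship[2->3]=2 ship[1->2]=2 ship[0->1]=2 prod=5 -> inv=[20 2 2 2]
Step 6: demand=5,sold=2 ship[2->3]=2 ship[1->2]=2 ship[0->1]=2 prod=5 -> inv=[23 2 2 2]
Step 7: demand=5,sold=2 ship[2->3]=2 ship[1->2]=2 ship[0->1]=2 prod=5 -> inv=[26 2 2 2]
Step 8: demand=5,sold=2 ship[2->3]=2 ship[1->2]=2 ship[0->1]=2 prod=5 -> inv=[29 2 2 2]

29 2 2 2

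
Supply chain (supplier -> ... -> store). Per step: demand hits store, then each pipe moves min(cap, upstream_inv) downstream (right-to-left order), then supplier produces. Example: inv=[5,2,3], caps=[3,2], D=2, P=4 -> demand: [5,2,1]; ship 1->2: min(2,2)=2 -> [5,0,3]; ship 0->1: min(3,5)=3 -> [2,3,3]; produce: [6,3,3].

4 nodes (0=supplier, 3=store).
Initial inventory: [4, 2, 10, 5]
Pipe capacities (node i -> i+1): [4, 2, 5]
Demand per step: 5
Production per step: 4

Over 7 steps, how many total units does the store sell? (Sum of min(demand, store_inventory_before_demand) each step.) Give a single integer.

Step 1: sold=5 (running total=5) -> [4 4 7 5]
Step 2: sold=5 (running total=10) -> [4 6 4 5]
Step 3: sold=5 (running total=15) -> [4 8 2 4]
Step 4: sold=4 (running total=19) -> [4 10 2 2]
Step 5: sold=2 (running total=21) -> [4 12 2 2]
Step 6: sold=2 (running total=23) -> [4 14 2 2]
Step 7: sold=2 (running total=25) -> [4 16 2 2]

Answer: 25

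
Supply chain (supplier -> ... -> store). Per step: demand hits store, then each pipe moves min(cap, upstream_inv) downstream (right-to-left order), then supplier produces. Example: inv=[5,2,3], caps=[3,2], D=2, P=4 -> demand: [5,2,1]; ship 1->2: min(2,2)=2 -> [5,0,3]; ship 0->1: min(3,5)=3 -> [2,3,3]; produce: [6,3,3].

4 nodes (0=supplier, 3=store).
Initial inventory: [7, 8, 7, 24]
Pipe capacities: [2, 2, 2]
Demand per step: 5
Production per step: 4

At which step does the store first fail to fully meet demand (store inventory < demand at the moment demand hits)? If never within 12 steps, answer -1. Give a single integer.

Step 1: demand=5,sold=5 ship[2->3]=2 ship[1->2]=2 ship[0->1]=2 prod=4 -> [9 8 7 21]
Step 2: demand=5,sold=5 ship[2->3]=2 ship[1->2]=2 ship[0->1]=2 prod=4 -> [11 8 7 18]
Step 3: demand=5,sold=5 ship[2->3]=2 ship[1->2]=2 ship[0->1]=2 prod=4 -> [13 8 7 15]
Step 4: demand=5,sold=5 ship[2->3]=2 ship[1->2]=2 ship[0->1]=2 prod=4 -> [15 8 7 12]
Step 5: demand=5,sold=5 ship[2->3]=2 ship[1->2]=2 ship[0->1]=2 prod=4 -> [17 8 7 9]
Step 6: demand=5,sold=5 ship[2->3]=2 ship[1->2]=2 ship[0->1]=2 prod=4 -> [19 8 7 6]
Step 7: demand=5,sold=5 ship[2->3]=2 ship[1->2]=2 ship[0->1]=2 prod=4 -> [21 8 7 3]
Step 8: demand=5,sold=3 ship[2->3]=2 ship[1->2]=2 ship[0->1]=2 prod=4 -> [23 8 7 2]
Step 9: demand=5,sold=2 ship[2->3]=2 ship[1->2]=2 ship[0->1]=2 prod=4 -> [25 8 7 2]
Step 10: demand=5,sold=2 ship[2->3]=2 ship[1->2]=2 ship[0->1]=2 prod=4 -> [27 8 7 2]
Step 11: demand=5,sold=2 ship[2->3]=2 ship[1->2]=2 ship[0->1]=2 prod=4 -> [29 8 7 2]
Step 12: demand=5,sold=2 ship[2->3]=2 ship[1->2]=2 ship[0->1]=2 prod=4 -> [31 8 7 2]
First stockout at step 8

8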